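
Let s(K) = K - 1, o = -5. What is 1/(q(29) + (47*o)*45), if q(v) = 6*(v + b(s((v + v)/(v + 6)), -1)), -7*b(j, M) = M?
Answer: -7/72801 ≈ -9.6153e-5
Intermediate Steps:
s(K) = -1 + K
b(j, M) = -M/7
q(v) = 6/7 + 6*v (q(v) = 6*(v - ⅐*(-1)) = 6*(v + ⅐) = 6*(⅐ + v) = 6/7 + 6*v)
1/(q(29) + (47*o)*45) = 1/((6/7 + 6*29) + (47*(-5))*45) = 1/((6/7 + 174) - 235*45) = 1/(1224/7 - 10575) = 1/(-72801/7) = -7/72801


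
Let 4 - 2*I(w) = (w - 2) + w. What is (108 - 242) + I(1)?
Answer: -132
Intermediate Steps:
I(w) = 3 - w (I(w) = 2 - ((w - 2) + w)/2 = 2 - ((-2 + w) + w)/2 = 2 - (-2 + 2*w)/2 = 2 + (1 - w) = 3 - w)
(108 - 242) + I(1) = (108 - 242) + (3 - 1*1) = -134 + (3 - 1) = -134 + 2 = -132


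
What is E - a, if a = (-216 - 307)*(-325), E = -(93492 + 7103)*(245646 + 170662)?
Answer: -41878673235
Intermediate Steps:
E = -41878503260 (E = -100595*416308 = -1*41878503260 = -41878503260)
a = 169975 (a = -523*(-325) = 169975)
E - a = -41878503260 - 1*169975 = -41878503260 - 169975 = -41878673235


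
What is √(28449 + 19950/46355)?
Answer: √2445269536299/9271 ≈ 168.67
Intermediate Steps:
√(28449 + 19950/46355) = √(28449 + 19950*(1/46355)) = √(28449 + 3990/9271) = √(263754669/9271) = √2445269536299/9271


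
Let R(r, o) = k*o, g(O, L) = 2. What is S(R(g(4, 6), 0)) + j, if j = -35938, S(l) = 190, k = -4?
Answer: -35748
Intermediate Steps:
R(r, o) = -4*o
S(R(g(4, 6), 0)) + j = 190 - 35938 = -35748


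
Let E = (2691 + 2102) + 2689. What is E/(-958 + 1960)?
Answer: 1247/167 ≈ 7.4671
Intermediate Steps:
E = 7482 (E = 4793 + 2689 = 7482)
E/(-958 + 1960) = 7482/(-958 + 1960) = 7482/1002 = 7482*(1/1002) = 1247/167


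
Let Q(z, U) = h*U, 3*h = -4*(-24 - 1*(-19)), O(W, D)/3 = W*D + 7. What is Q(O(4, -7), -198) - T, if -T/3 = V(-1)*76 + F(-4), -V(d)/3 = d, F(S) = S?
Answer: -648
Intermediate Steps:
O(W, D) = 21 + 3*D*W (O(W, D) = 3*(W*D + 7) = 3*(D*W + 7) = 3*(7 + D*W) = 21 + 3*D*W)
V(d) = -3*d
h = 20/3 (h = (-4*(-24 - 1*(-19)))/3 = (-4*(-24 + 19))/3 = (-4*(-5))/3 = (⅓)*20 = 20/3 ≈ 6.6667)
T = -672 (T = -3*(-3*(-1)*76 - 4) = -3*(3*76 - 4) = -3*(228 - 4) = -3*224 = -672)
Q(z, U) = 20*U/3
Q(O(4, -7), -198) - T = (20/3)*(-198) - 1*(-672) = -1320 + 672 = -648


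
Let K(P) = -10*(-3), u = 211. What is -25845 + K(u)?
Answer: -25815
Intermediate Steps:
K(P) = 30
-25845 + K(u) = -25845 + 30 = -25815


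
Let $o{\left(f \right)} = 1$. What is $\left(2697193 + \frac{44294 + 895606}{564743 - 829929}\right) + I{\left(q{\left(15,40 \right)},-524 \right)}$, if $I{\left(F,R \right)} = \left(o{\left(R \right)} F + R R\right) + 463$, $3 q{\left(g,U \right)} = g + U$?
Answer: $\frac{1182297355493}{397779} \approx 2.9722 \cdot 10^{6}$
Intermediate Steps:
$q{\left(g,U \right)} = \frac{U}{3} + \frac{g}{3}$ ($q{\left(g,U \right)} = \frac{g + U}{3} = \frac{U + g}{3} = \frac{U}{3} + \frac{g}{3}$)
$I{\left(F,R \right)} = 463 + F + R^{2}$ ($I{\left(F,R \right)} = \left(1 F + R R\right) + 463 = \left(F + R^{2}\right) + 463 = 463 + F + R^{2}$)
$\left(2697193 + \frac{44294 + 895606}{564743 - 829929}\right) + I{\left(q{\left(15,40 \right)},-524 \right)} = \left(2697193 + \frac{44294 + 895606}{564743 - 829929}\right) + \left(463 + \left(\frac{1}{3} \cdot 40 + \frac{1}{3} \cdot 15\right) + \left(-524\right)^{2}\right) = \left(2697193 + \frac{939900}{-265186}\right) + \left(463 + \left(\frac{40}{3} + 5\right) + 274576\right) = \left(2697193 + 939900 \left(- \frac{1}{265186}\right)\right) + \left(463 + \frac{55}{3} + 274576\right) = \left(2697193 - \frac{469950}{132593}\right) + \frac{825172}{3} = \frac{357628441499}{132593} + \frac{825172}{3} = \frac{1182297355493}{397779}$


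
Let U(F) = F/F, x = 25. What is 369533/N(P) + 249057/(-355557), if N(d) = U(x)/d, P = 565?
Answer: 24745125036236/118519 ≈ 2.0879e+8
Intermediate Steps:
U(F) = 1
N(d) = 1/d
369533/N(P) + 249057/(-355557) = 369533/(1/565) + 249057/(-355557) = 369533/(1/565) + 249057*(-1/355557) = 369533*565 - 83019/118519 = 208786145 - 83019/118519 = 24745125036236/118519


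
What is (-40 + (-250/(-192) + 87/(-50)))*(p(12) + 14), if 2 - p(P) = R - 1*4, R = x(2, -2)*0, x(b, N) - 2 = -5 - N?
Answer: -97051/120 ≈ -808.76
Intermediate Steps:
x(b, N) = -3 - N (x(b, N) = 2 + (-5 - N) = -3 - N)
R = 0 (R = (-3 - 1*(-2))*0 = (-3 + 2)*0 = -1*0 = 0)
p(P) = 6 (p(P) = 2 - (0 - 1*4) = 2 - (0 - 4) = 2 - 1*(-4) = 2 + 4 = 6)
(-40 + (-250/(-192) + 87/(-50)))*(p(12) + 14) = (-40 + (-250/(-192) + 87/(-50)))*(6 + 14) = (-40 + (-250*(-1/192) + 87*(-1/50)))*20 = (-40 + (125/96 - 87/50))*20 = (-40 - 1051/2400)*20 = -97051/2400*20 = -97051/120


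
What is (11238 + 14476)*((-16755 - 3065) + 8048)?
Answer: -302705208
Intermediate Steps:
(11238 + 14476)*((-16755 - 3065) + 8048) = 25714*(-19820 + 8048) = 25714*(-11772) = -302705208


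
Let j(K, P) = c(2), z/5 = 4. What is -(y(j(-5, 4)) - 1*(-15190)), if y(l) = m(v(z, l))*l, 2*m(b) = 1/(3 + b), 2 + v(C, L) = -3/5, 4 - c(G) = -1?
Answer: -60785/4 ≈ -15196.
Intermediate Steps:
c(G) = 5 (c(G) = 4 - 1*(-1) = 4 + 1 = 5)
z = 20 (z = 5*4 = 20)
v(C, L) = -13/5 (v(C, L) = -2 - 3/5 = -13/5)
m(b) = 1/(2*(3 + b))
j(K, P) = 5
y(l) = 5*l/4 (y(l) = (1/(2*(3 - 13/5)))*l = (1/(2*(2/5)))*l = ((1/2)*(5/2))*l = 5*l/4)
-(y(j(-5, 4)) - 1*(-15190)) = -((5/4)*5 - 1*(-15190)) = -(25/4 + 15190) = -1*60785/4 = -60785/4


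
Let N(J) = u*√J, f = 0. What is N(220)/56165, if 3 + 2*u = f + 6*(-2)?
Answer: -3*√55/11233 ≈ -0.0019806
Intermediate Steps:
u = -15/2 (u = -3/2 + (0 + 6*(-2))/2 = -3/2 + (0 - 12)/2 = -3/2 + (½)*(-12) = -3/2 - 6 = -15/2 ≈ -7.5000)
N(J) = -15*√J/2
N(220)/56165 = -15*√55/56165 = -15*√55*(1/56165) = -3*√55/11233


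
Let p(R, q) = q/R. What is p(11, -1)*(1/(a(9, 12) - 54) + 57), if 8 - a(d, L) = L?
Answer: -3305/638 ≈ -5.1803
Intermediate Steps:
a(d, L) = 8 - L
p(11, -1)*(1/(a(9, 12) - 54) + 57) = (-1/11)*(1/((8 - 1*12) - 54) + 57) = (-1*1/11)*(1/((8 - 12) - 54) + 57) = -(1/(-4 - 54) + 57)/11 = -(1/(-58) + 57)/11 = -(-1/58 + 57)/11 = -1/11*3305/58 = -3305/638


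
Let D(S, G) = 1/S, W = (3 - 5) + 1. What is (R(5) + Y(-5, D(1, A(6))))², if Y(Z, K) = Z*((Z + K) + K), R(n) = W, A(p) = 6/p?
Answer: 196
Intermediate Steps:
W = -1 (W = -2 + 1 = -1)
R(n) = -1
Y(Z, K) = Z*(Z + 2*K) (Y(Z, K) = Z*((K + Z) + K) = Z*(Z + 2*K))
(R(5) + Y(-5, D(1, A(6))))² = (-1 - 5*(-5 + 2/1))² = (-1 - 5*(-5 + 2*1))² = (-1 - 5*(-5 + 2))² = (-1 - 5*(-3))² = (-1 + 15)² = 14² = 196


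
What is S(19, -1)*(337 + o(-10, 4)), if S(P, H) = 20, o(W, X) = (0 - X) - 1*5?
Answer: 6560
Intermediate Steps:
o(W, X) = -5 - X (o(W, X) = -X - 5 = -5 - X)
S(19, -1)*(337 + o(-10, 4)) = 20*(337 + (-5 - 1*4)) = 20*(337 + (-5 - 4)) = 20*(337 - 9) = 20*328 = 6560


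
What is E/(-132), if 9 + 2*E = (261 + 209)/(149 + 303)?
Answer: 1799/59664 ≈ 0.030152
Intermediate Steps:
E = -1799/452 (E = -9/2 + ((261 + 209)/(149 + 303))/2 = -9/2 + (470/452)/2 = -9/2 + (470*(1/452))/2 = -9/2 + (1/2)*(235/226) = -9/2 + 235/452 = -1799/452 ≈ -3.9801)
E/(-132) = -1799/452/(-132) = -1799/452*(-1/132) = 1799/59664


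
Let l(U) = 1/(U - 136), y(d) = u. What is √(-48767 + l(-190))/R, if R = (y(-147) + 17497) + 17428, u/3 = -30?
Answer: I*√5182762018/11356210 ≈ 0.0063394*I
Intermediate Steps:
u = -90 (u = 3*(-30) = -90)
y(d) = -90
l(U) = 1/(-136 + U)
R = 34835 (R = (-90 + 17497) + 17428 = 17407 + 17428 = 34835)
√(-48767 + l(-190))/R = √(-48767 + 1/(-136 - 190))/34835 = √(-48767 + 1/(-326))*(1/34835) = √(-48767 - 1/326)*(1/34835) = √(-15898043/326)*(1/34835) = (I*√5182762018/326)*(1/34835) = I*√5182762018/11356210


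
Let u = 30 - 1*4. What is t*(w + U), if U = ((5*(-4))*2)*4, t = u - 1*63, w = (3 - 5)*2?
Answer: 6068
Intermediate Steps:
u = 26 (u = 30 - 4 = 26)
w = -4 (w = -2*2 = -4)
t = -37 (t = 26 - 1*63 = 26 - 63 = -37)
U = -160 (U = -20*2*4 = -40*4 = -160)
t*(w + U) = -37*(-4 - 160) = -37*(-164) = 6068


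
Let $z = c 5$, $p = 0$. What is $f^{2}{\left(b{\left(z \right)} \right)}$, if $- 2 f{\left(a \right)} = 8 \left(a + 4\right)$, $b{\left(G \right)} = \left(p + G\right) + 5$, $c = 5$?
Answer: $18496$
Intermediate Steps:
$z = 25$ ($z = 5 \cdot 5 = 25$)
$b{\left(G \right)} = 5 + G$ ($b{\left(G \right)} = \left(0 + G\right) + 5 = G + 5 = 5 + G$)
$f{\left(a \right)} = -16 - 4 a$ ($f{\left(a \right)} = - \frac{8 \left(a + 4\right)}{2} = - \frac{8 \left(4 + a\right)}{2} = - \frac{32 + 8 a}{2} = -16 - 4 a$)
$f^{2}{\left(b{\left(z \right)} \right)} = \left(-16 - 4 \left(5 + 25\right)\right)^{2} = \left(-16 - 120\right)^{2} = \left(-136\right)^{2} = 18496$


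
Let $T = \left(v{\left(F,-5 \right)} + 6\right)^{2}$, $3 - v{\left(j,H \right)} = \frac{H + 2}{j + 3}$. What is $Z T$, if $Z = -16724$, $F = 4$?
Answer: $- \frac{72849744}{49} \approx -1.4867 \cdot 10^{6}$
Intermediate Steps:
$v{\left(j,H \right)} = 3 - \frac{2 + H}{3 + j}$ ($v{\left(j,H \right)} = 3 - \frac{H + 2}{j + 3} = 3 - \frac{2 + H}{3 + j}$)
$T = \frac{4356}{49}$ ($T = \left(\frac{7 - -5 + 3 \cdot 4}{3 + 4} + 6\right)^{2} = \left(\frac{7 + 5 + 12}{7} + 6\right)^{2} = \left(\frac{1}{7} \cdot 24 + 6\right)^{2} = \left(\frac{24}{7} + 6\right)^{2} = \left(\frac{66}{7}\right)^{2} = \frac{4356}{49} \approx 88.898$)
$Z T = \left(-16724\right) \frac{4356}{49} = - \frac{72849744}{49}$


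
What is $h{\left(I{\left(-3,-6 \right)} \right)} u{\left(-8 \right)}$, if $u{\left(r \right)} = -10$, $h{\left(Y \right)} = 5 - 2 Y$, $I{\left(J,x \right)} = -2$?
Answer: $-90$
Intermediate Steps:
$h{\left(I{\left(-3,-6 \right)} \right)} u{\left(-8 \right)} = \left(5 - -4\right) \left(-10\right) = \left(5 + 4\right) \left(-10\right) = 9 \left(-10\right) = -90$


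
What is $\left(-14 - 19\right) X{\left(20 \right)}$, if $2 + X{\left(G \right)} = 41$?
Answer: $-1287$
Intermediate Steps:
$X{\left(G \right)} = 39$ ($X{\left(G \right)} = -2 + 41 = 39$)
$\left(-14 - 19\right) X{\left(20 \right)} = \left(-14 - 19\right) 39 = \left(-33\right) 39 = -1287$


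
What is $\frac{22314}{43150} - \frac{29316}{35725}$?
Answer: $- \frac{1871271}{6166135} \approx -0.30348$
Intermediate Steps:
$\frac{22314}{43150} - \frac{29316}{35725} = 22314 \cdot \frac{1}{43150} - \frac{29316}{35725} = \frac{11157}{21575} - \frac{29316}{35725} = - \frac{1871271}{6166135}$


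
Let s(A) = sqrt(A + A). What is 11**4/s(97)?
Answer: 14641*sqrt(194)/194 ≈ 1051.2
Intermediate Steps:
s(A) = sqrt(2)*sqrt(A) (s(A) = sqrt(2*A) = sqrt(2)*sqrt(A))
11**4/s(97) = 11**4/((sqrt(2)*sqrt(97))) = 14641/(sqrt(194)) = 14641*(sqrt(194)/194) = 14641*sqrt(194)/194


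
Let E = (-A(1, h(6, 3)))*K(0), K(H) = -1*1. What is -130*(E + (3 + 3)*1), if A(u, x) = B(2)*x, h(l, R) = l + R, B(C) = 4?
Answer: -5460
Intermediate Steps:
h(l, R) = R + l
A(u, x) = 4*x
K(H) = -1
E = 36 (E = -4*(3 + 6)*(-1) = -4*9*(-1) = -1*36*(-1) = -36*(-1) = 36)
-130*(E + (3 + 3)*1) = -130*(36 + (3 + 3)*1) = -130*(36 + 6*1) = -130*(36 + 6) = -130*42 = -5460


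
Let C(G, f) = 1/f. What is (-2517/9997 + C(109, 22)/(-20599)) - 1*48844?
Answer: -221284997900327/4530420466 ≈ -48844.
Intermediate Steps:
(-2517/9997 + C(109, 22)/(-20599)) - 1*48844 = (-2517/9997 + 1/(22*(-20599))) - 1*48844 = (-2517*1/9997 + (1/22)*(-1/20599)) - 48844 = (-2517/9997 - 1/453178) - 48844 = -1140659023/4530420466 - 48844 = -221284997900327/4530420466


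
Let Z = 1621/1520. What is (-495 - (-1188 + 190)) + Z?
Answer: 766181/1520 ≈ 504.07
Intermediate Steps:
Z = 1621/1520 (Z = 1621*(1/1520) = 1621/1520 ≈ 1.0664)
(-495 - (-1188 + 190)) + Z = (-495 - (-1188 + 190)) + 1621/1520 = (-495 - 1*(-998)) + 1621/1520 = (-495 + 998) + 1621/1520 = 503 + 1621/1520 = 766181/1520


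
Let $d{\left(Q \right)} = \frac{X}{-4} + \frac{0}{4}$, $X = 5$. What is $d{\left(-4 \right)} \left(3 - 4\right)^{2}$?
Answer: $- \frac{5}{4} \approx -1.25$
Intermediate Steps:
$d{\left(Q \right)} = - \frac{5}{4}$ ($d{\left(Q \right)} = \frac{5}{-4} + \frac{0}{4} = 5 \left(- \frac{1}{4}\right) + 0 \cdot \frac{1}{4} = - \frac{5}{4} + 0 = - \frac{5}{4}$)
$d{\left(-4 \right)} \left(3 - 4\right)^{2} = - \frac{5 \left(3 - 4\right)^{2}}{4} = - \frac{5 \left(-1\right)^{2}}{4} = \left(- \frac{5}{4}\right) 1 = - \frac{5}{4}$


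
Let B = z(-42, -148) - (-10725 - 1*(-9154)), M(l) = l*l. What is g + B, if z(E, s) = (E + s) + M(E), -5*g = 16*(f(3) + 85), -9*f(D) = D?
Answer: 43111/15 ≈ 2874.1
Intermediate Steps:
f(D) = -D/9
M(l) = l**2
g = -4064/15 (g = -16*(-1/9*3 + 85)/5 = -16*(-1/3 + 85)/5 = -16*254/(5*3) = -1/5*4064/3 = -4064/15 ≈ -270.93)
z(E, s) = E + s + E**2 (z(E, s) = (E + s) + E**2 = E + s + E**2)
B = 3145 (B = (-42 - 148 + (-42)**2) - (-10725 - 1*(-9154)) = (-42 - 148 + 1764) - (-10725 + 9154) = 1574 - 1*(-1571) = 1574 + 1571 = 3145)
g + B = -4064/15 + 3145 = 43111/15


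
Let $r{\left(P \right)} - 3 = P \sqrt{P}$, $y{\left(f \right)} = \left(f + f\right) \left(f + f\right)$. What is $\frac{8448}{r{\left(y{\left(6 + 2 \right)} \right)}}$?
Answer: $\frac{8448}{4099} \approx 2.061$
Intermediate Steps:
$y{\left(f \right)} = 4 f^{2}$ ($y{\left(f \right)} = 2 f 2 f = 4 f^{2}$)
$r{\left(P \right)} = 3 + P^{\frac{3}{2}}$ ($r{\left(P \right)} = 3 + P \sqrt{P} = 3 + P^{\frac{3}{2}}$)
$\frac{8448}{r{\left(y{\left(6 + 2 \right)} \right)}} = \frac{8448}{3 + \left(4 \left(6 + 2\right)^{2}\right)^{\frac{3}{2}}} = \frac{8448}{3 + \left(4 \cdot 8^{2}\right)^{\frac{3}{2}}} = \frac{8448}{3 + \left(4 \cdot 64\right)^{\frac{3}{2}}} = \frac{8448}{3 + 256^{\frac{3}{2}}} = \frac{8448}{3 + 4096} = \frac{8448}{4099}$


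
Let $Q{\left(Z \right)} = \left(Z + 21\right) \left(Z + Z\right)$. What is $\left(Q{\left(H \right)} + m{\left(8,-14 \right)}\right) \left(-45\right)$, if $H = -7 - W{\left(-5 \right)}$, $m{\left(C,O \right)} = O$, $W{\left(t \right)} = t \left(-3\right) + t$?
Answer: $6750$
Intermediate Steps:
$W{\left(t \right)} = - 2 t$ ($W{\left(t \right)} = - 3 t + t = - 2 t$)
$H = -17$ ($H = -7 - \left(-2\right) \left(-5\right) = -7 - 10 = -17$)
$Q{\left(Z \right)} = 2 Z \left(21 + Z\right)$ ($Q{\left(Z \right)} = \left(21 + Z\right) 2 Z = 2 Z \left(21 + Z\right)$)
$\left(Q{\left(H \right)} + m{\left(8,-14 \right)}\right) \left(-45\right) = \left(2 \left(-17\right) \left(21 - 17\right) - 14\right) \left(-45\right) = \left(2 \left(-17\right) 4 - 14\right) \left(-45\right) = \left(-136 - 14\right) \left(-45\right) = \left(-150\right) \left(-45\right) = 6750$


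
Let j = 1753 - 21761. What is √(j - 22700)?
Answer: 2*I*√10677 ≈ 206.66*I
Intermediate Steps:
j = -20008
√(j - 22700) = √(-20008 - 22700) = √(-42708) = 2*I*√10677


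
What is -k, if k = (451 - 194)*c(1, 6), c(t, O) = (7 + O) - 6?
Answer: -1799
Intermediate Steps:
c(t, O) = 1 + O
k = 1799 (k = (451 - 194)*(1 + 6) = 257*7 = 1799)
-k = -1*1799 = -1799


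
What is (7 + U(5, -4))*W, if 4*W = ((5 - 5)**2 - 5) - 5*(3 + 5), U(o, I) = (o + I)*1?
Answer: -90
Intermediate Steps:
U(o, I) = I + o (U(o, I) = (I + o)*1 = I + o)
W = -45/4 (W = (((5 - 5)**2 - 5) - 5*(3 + 5))/4 = ((0**2 - 5) - 5*8)/4 = ((0 - 5) - 40)/4 = (-5 - 40)/4 = (1/4)*(-45) = -45/4 ≈ -11.250)
(7 + U(5, -4))*W = (7 + (-4 + 5))*(-45/4) = (7 + 1)*(-45/4) = 8*(-45/4) = -90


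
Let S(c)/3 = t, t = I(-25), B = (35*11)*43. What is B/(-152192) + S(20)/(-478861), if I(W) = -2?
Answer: -7926630703/72878813312 ≈ -0.10876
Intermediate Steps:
B = 16555 (B = 385*43 = 16555)
t = -2
S(c) = -6 (S(c) = 3*(-2) = -6)
B/(-152192) + S(20)/(-478861) = 16555/(-152192) - 6/(-478861) = 16555*(-1/152192) - 6*(-1/478861) = -16555/152192 + 6/478861 = -7926630703/72878813312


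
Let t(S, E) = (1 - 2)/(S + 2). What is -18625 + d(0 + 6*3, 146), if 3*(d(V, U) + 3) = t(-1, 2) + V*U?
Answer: -53257/3 ≈ -17752.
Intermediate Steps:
t(S, E) = -1/(2 + S)
d(V, U) = -10/3 + U*V/3 (d(V, U) = -3 + (-1/(2 - 1) + V*U)/3 = -3 + (-1/1 + U*V)/3 = -3 + (-1*1 + U*V)/3 = -3 + (-1 + U*V)/3 = -3 + (-⅓ + U*V/3) = -10/3 + U*V/3)
-18625 + d(0 + 6*3, 146) = -18625 + (-10/3 + (⅓)*146*(0 + 6*3)) = -18625 + (-10/3 + (⅓)*146*(0 + 18)) = -18625 + (-10/3 + (⅓)*146*18) = -18625 + (-10/3 + 876) = -18625 + 2618/3 = -53257/3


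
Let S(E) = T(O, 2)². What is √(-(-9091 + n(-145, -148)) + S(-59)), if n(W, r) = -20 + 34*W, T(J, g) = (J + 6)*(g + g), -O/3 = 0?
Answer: √14617 ≈ 120.90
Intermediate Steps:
O = 0 (O = -3*0 = 0)
T(J, g) = 2*g*(6 + J) (T(J, g) = (6 + J)*(2*g) = 2*g*(6 + J))
S(E) = 576 (S(E) = (2*2*(6 + 0))² = (2*2*6)² = 24² = 576)
√(-(-9091 + n(-145, -148)) + S(-59)) = √(-(-9091 + (-20 + 34*(-145))) + 576) = √(-(-9091 + (-20 - 4930)) + 576) = √(-(-9091 - 4950) + 576) = √(-1*(-14041) + 576) = √(14041 + 576) = √14617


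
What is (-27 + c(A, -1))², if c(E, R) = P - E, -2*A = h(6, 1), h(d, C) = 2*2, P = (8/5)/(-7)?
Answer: 779689/1225 ≈ 636.48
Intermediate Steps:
P = -8/35 (P = (8*(⅕))*(-⅐) = (8/5)*(-⅐) = -8/35 ≈ -0.22857)
h(d, C) = 4
A = -2 (A = -½*4 = -2)
c(E, R) = -8/35 - E
(-27 + c(A, -1))² = (-27 + (-8/35 - 1*(-2)))² = (-27 + (-8/35 + 2))² = (-27 + 62/35)² = (-883/35)² = 779689/1225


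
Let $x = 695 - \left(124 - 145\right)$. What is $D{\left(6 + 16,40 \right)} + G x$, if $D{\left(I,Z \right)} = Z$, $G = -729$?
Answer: $-521924$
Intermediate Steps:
$x = 716$ ($x = 695 - \left(124 - 145\right) = 695 - -21 = 695 + 21 = 716$)
$D{\left(6 + 16,40 \right)} + G x = 40 - 521964 = -521924$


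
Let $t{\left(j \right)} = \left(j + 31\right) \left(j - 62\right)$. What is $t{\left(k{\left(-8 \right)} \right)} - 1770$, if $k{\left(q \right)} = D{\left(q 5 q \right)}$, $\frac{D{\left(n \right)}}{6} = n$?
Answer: $3623188$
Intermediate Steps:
$D{\left(n \right)} = 6 n$
$k{\left(q \right)} = 30 q^{2}$ ($k{\left(q \right)} = 6 q 5 q = 6 \cdot 5 q q = 6 \cdot 5 q^{2} = 30 q^{2}$)
$t{\left(j \right)} = \left(-62 + j\right) \left(31 + j\right)$ ($t{\left(j \right)} = \left(31 + j\right) \left(-62 + j\right) = \left(-62 + j\right) \left(31 + j\right)$)
$t{\left(k{\left(-8 \right)} \right)} - 1770 = \left(-1922 + \left(30 \left(-8\right)^{2}\right)^{2} - 31 \cdot 30 \left(-8\right)^{2}\right) - 1770 = \left(-1922 + \left(30 \cdot 64\right)^{2} - 31 \cdot 30 \cdot 64\right) - 1770 = \left(-1922 + 1920^{2} - 59520\right) - 1770 = \left(-1922 + 3686400 - 59520\right) - 1770 = 3624958 - 1770 = 3623188$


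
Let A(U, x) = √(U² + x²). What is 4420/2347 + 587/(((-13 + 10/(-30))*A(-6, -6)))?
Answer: 4420/2347 - 587*√2/160 ≈ -3.3051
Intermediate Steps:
4420/2347 + 587/(((-13 + 10/(-30))*A(-6, -6))) = 4420/2347 + 587/(((-13 + 10/(-30))*√((-6)² + (-6)²))) = 4420*(1/2347) + 587/(((-13 + 10*(-1/30))*√(36 + 36))) = 4420/2347 + 587/(((-13 - ⅓)*√72)) = 4420/2347 + 587/((-80*√2)) = 4420/2347 + 587*(-√2/160) = 4420/2347 - 587*√2/160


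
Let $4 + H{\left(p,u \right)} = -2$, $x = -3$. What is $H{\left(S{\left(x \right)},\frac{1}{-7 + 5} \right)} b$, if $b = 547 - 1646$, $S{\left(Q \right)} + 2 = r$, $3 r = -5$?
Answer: $6594$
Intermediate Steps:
$r = - \frac{5}{3}$ ($r = \frac{1}{3} \left(-5\right) = - \frac{5}{3} \approx -1.6667$)
$S{\left(Q \right)} = - \frac{11}{3}$ ($S{\left(Q \right)} = -2 - \frac{5}{3} = - \frac{11}{3}$)
$H{\left(p,u \right)} = -6$ ($H{\left(p,u \right)} = -4 - 2 = -6$)
$b = -1099$ ($b = 547 - 1646 = -1099$)
$H{\left(S{\left(x \right)},\frac{1}{-7 + 5} \right)} b = \left(-6\right) \left(-1099\right) = 6594$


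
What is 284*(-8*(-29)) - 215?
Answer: 65673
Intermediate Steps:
284*(-8*(-29)) - 215 = 284*232 - 215 = 65888 - 215 = 65673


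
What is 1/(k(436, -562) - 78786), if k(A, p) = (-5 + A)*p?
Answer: -1/321008 ≈ -3.1152e-6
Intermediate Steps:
k(A, p) = p*(-5 + A)
1/(k(436, -562) - 78786) = 1/(-562*(-5 + 436) - 78786) = 1/(-562*431 - 78786) = 1/(-242222 - 78786) = 1/(-321008) = -1/321008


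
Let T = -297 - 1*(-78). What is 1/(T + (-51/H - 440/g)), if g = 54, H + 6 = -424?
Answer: -11610/2635813 ≈ -0.0044047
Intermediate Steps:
H = -430 (H = -6 - 424 = -430)
T = -219 (T = -297 + 78 = -219)
1/(T + (-51/H - 440/g)) = 1/(-219 + (-51/(-430) - 440/54)) = 1/(-219 + (-51*(-1/430) - 440*1/54)) = 1/(-219 + (51/430 - 220/27)) = 1/(-219 - 93223/11610) = 1/(-2635813/11610) = -11610/2635813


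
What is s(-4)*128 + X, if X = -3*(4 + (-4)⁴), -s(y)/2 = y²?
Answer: -4876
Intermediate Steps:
s(y) = -2*y²
X = -780 (X = -3*(4 + 256) = -3*260 = -780)
s(-4)*128 + X = -2*(-4)²*128 - 780 = -2*16*128 - 780 = -32*128 - 780 = -4096 - 780 = -4876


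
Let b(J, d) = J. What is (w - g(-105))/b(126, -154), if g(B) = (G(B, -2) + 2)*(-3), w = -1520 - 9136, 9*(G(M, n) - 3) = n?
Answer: -31925/378 ≈ -84.458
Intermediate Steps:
G(M, n) = 3 + n/9
w = -10656
g(B) = -43/3 (g(B) = ((3 + (⅑)*(-2)) + 2)*(-3) = ((3 - 2/9) + 2)*(-3) = (25/9 + 2)*(-3) = (43/9)*(-3) = -43/3)
(w - g(-105))/b(126, -154) = (-10656 - 1*(-43/3))/126 = (-10656 + 43/3)*(1/126) = -31925/3*1/126 = -31925/378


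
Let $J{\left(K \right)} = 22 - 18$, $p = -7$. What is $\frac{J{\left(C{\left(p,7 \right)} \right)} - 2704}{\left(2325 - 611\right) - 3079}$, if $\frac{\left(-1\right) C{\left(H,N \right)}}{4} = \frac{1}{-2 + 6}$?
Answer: $\frac{180}{91} \approx 1.978$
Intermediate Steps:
$C{\left(H,N \right)} = -1$ ($C{\left(H,N \right)} = - \frac{4}{-2 + 6} = - \frac{4}{4} = \left(-4\right) \frac{1}{4} = -1$)
$J{\left(K \right)} = 4$
$\frac{J{\left(C{\left(p,7 \right)} \right)} - 2704}{\left(2325 - 611\right) - 3079} = \frac{4 - 2704}{\left(2325 - 611\right) - 3079} = - \frac{2700}{1714 - 3079} = - \frac{2700}{-1365} = \left(-2700\right) \left(- \frac{1}{1365}\right) = \frac{180}{91}$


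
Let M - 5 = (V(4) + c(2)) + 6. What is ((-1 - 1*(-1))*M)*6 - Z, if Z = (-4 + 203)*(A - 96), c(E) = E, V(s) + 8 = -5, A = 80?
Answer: 3184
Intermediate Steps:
V(s) = -13 (V(s) = -8 - 5 = -13)
Z = -3184 (Z = (-4 + 203)*(80 - 96) = 199*(-16) = -3184)
M = 0 (M = 5 + ((-13 + 2) + 6) = 5 + (-11 + 6) = 5 - 5 = 0)
((-1 - 1*(-1))*M)*6 - Z = ((-1 - 1*(-1))*0)*6 - 1*(-3184) = ((-1 + 1)*0)*6 + 3184 = (0*0)*6 + 3184 = 0*6 + 3184 = 0 + 3184 = 3184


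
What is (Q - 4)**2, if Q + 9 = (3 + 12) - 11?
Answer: 81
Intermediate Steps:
Q = -5 (Q = -9 + ((3 + 12) - 11) = -9 + (15 - 11) = -9 + 4 = -5)
(Q - 4)**2 = (-5 - 4)**2 = (-9)**2 = 81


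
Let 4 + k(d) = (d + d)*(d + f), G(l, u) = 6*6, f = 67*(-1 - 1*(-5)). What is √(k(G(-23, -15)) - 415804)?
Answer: 8*I*√6155 ≈ 627.63*I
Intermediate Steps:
f = 268 (f = 67*(-1 + 5) = 67*4 = 268)
G(l, u) = 36
k(d) = -4 + 2*d*(268 + d) (k(d) = -4 + (d + d)*(d + 268) = -4 + (2*d)*(268 + d) = -4 + 2*d*(268 + d))
√(k(G(-23, -15)) - 415804) = √((-4 + 2*36² + 536*36) - 415804) = √((-4 + 2*1296 + 19296) - 415804) = √((-4 + 2592 + 19296) - 415804) = √(21884 - 415804) = √(-393920) = 8*I*√6155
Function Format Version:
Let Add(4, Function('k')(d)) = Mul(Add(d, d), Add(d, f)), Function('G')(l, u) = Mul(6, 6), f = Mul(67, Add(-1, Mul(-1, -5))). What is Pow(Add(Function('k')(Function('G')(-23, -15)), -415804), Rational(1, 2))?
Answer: Mul(8, I, Pow(6155, Rational(1, 2))) ≈ Mul(627.63, I)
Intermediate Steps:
f = 268 (f = Mul(67, Add(-1, 5)) = Mul(67, 4) = 268)
Function('G')(l, u) = 36
Function('k')(d) = Add(-4, Mul(2, d, Add(268, d))) (Function('k')(d) = Add(-4, Mul(Add(d, d), Add(d, 268))) = Add(-4, Mul(Mul(2, d), Add(268, d))) = Add(-4, Mul(2, d, Add(268, d))))
Pow(Add(Function('k')(Function('G')(-23, -15)), -415804), Rational(1, 2)) = Pow(Add(Add(-4, Mul(2, Pow(36, 2)), Mul(536, 36)), -415804), Rational(1, 2)) = Pow(Add(Add(-4, Mul(2, 1296), 19296), -415804), Rational(1, 2)) = Pow(Add(Add(-4, 2592, 19296), -415804), Rational(1, 2)) = Pow(Add(21884, -415804), Rational(1, 2)) = Pow(-393920, Rational(1, 2)) = Mul(8, I, Pow(6155, Rational(1, 2)))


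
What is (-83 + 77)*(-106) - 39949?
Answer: -39313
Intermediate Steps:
(-83 + 77)*(-106) - 39949 = -6*(-106) - 39949 = 636 - 39949 = -39313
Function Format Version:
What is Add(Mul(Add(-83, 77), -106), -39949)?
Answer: -39313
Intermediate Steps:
Add(Mul(Add(-83, 77), -106), -39949) = Add(Mul(-6, -106), -39949) = Add(636, -39949) = -39313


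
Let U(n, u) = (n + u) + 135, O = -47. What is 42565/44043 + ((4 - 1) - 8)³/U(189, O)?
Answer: 22690/44043 ≈ 0.51518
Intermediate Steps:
U(n, u) = 135 + n + u
42565/44043 + ((4 - 1) - 8)³/U(189, O) = 42565/44043 + ((4 - 1) - 8)³/(135 + 189 - 47) = 42565*(1/44043) + (3 - 8)³/277 = 42565/44043 + (-5)³*(1/277) = 42565/44043 - 125*1/277 = 42565/44043 - 125/277 = 22690/44043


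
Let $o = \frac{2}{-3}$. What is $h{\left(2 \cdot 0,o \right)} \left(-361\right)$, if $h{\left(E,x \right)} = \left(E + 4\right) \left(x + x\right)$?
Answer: $\frac{5776}{3} \approx 1925.3$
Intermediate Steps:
$o = - \frac{2}{3}$ ($o = 2 \left(- \frac{1}{3}\right) = - \frac{2}{3} \approx -0.66667$)
$h{\left(E,x \right)} = 2 x \left(4 + E\right)$ ($h{\left(E,x \right)} = \left(4 + E\right) 2 x = 2 x \left(4 + E\right)$)
$h{\left(2 \cdot 0,o \right)} \left(-361\right) = 2 \left(- \frac{2}{3}\right) \left(4 + 2 \cdot 0\right) \left(-361\right) = 2 \left(- \frac{2}{3}\right) \left(4 + 0\right) \left(-361\right) = 2 \left(- \frac{2}{3}\right) 4 \left(-361\right) = \left(- \frac{16}{3}\right) \left(-361\right) = \frac{5776}{3}$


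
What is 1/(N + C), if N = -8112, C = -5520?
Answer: -1/13632 ≈ -7.3357e-5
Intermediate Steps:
1/(N + C) = 1/(-8112 - 5520) = 1/(-13632) = -1/13632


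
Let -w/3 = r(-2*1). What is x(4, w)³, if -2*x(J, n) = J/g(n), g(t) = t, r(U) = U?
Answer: -1/27 ≈ -0.037037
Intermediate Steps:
w = 6 (w = -(-6) = -3*(-2) = 6)
x(J, n) = -J/(2*n)
x(4, w)³ = (-½*4/6)³ = (-½*4*⅙)³ = (-⅓)³ = -1/27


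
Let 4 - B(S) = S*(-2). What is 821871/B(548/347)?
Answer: 31687693/276 ≈ 1.1481e+5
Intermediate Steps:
B(S) = 4 + 2*S (B(S) = 4 - S*(-2) = 4 - (-2)*S = 4 + 2*S)
821871/B(548/347) = 821871/(4 + 2*(548/347)) = 821871/(4 + 1096/347) = 821871/(2484/347) = 821871*(347/2484) = 31687693/276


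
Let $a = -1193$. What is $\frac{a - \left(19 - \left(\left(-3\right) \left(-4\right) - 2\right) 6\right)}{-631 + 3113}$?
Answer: $- \frac{576}{1241} \approx -0.46414$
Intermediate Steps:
$\frac{a - \left(19 - \left(\left(-3\right) \left(-4\right) - 2\right) 6\right)}{-631 + 3113} = \frac{-1193 - \left(19 - \left(\left(-3\right) \left(-4\right) - 2\right) 6\right)}{-631 + 3113} = \frac{-1193 - \left(19 - \left(12 - 2\right) 6\right)}{2482} = \left(-1193 + \left(-19 + 10 \cdot 6\right)\right) \frac{1}{2482} = \left(-1193 + \left(-19 + 60\right)\right) \frac{1}{2482} = \left(-1193 + 41\right) \frac{1}{2482} = \left(-1152\right) \frac{1}{2482} = - \frac{576}{1241}$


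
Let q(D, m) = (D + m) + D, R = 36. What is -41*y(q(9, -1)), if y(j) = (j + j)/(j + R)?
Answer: -1394/53 ≈ -26.302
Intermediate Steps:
q(D, m) = m + 2*D
y(j) = 2*j/(36 + j) (y(j) = (j + j)/(j + 36) = (2*j)/(36 + j) = 2*j/(36 + j))
-41*y(q(9, -1)) = -82*(-1 + 2*9)/(36 + (-1 + 2*9)) = -82*(-1 + 18)/(36 + (-1 + 18)) = -82*17/(36 + 17) = -82*17/53 = -41*34/53 = -1394/53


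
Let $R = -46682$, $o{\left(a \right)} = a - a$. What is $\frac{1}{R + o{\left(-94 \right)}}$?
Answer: $- \frac{1}{46682} \approx -2.1422 \cdot 10^{-5}$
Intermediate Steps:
$o{\left(a \right)} = 0$
$\frac{1}{R + o{\left(-94 \right)}} = \frac{1}{-46682 + 0} = \frac{1}{-46682} = - \frac{1}{46682}$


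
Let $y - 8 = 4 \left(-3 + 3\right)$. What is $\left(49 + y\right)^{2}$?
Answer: $3249$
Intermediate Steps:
$y = 8$ ($y = 8 + 4 \left(-3 + 3\right) = 8 + 4 \cdot 0 = 8 + 0 = 8$)
$\left(49 + y\right)^{2} = \left(49 + 8\right)^{2} = 57^{2} = 3249$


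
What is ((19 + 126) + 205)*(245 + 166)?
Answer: 143850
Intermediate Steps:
((19 + 126) + 205)*(245 + 166) = (145 + 205)*411 = 350*411 = 143850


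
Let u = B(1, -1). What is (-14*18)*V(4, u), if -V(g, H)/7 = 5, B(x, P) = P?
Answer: 8820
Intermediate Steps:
u = -1
V(g, H) = -35 (V(g, H) = -7*5 = -35)
(-14*18)*V(4, u) = -14*18*(-35) = -252*(-35) = 8820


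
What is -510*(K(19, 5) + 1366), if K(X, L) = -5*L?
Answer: -683910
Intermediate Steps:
-510*(K(19, 5) + 1366) = -510*(-5*5 + 1366) = -510*(-25 + 1366) = -510*1341 = -683910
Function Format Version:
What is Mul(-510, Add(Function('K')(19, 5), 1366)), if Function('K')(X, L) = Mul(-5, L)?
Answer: -683910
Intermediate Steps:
Mul(-510, Add(Function('K')(19, 5), 1366)) = Mul(-510, Add(Mul(-5, 5), 1366)) = Mul(-510, Add(-25, 1366)) = Mul(-510, 1341) = -683910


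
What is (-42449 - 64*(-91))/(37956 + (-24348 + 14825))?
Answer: -36625/28433 ≈ -1.2881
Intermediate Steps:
(-42449 - 64*(-91))/(37956 + (-24348 + 14825)) = (-42449 + 5824)/(37956 - 9523) = -36625/28433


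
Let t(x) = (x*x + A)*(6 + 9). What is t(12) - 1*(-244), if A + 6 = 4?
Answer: 2374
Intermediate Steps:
A = -2 (A = -6 + 4 = -2)
t(x) = -30 + 15*x² (t(x) = (x*x - 2)*(6 + 9) = (x² - 2)*15 = (-2 + x²)*15 = -30 + 15*x²)
t(12) - 1*(-244) = (-30 + 15*12²) - 1*(-244) = (-30 + 15*144) + 244 = (-30 + 2160) + 244 = 2130 + 244 = 2374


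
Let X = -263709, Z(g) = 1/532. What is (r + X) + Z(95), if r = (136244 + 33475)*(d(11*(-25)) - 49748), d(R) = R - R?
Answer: -4491912485171/532 ≈ -8.4434e+9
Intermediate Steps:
Z(g) = 1/532
d(R) = 0
r = -8443180812 (r = (136244 + 33475)*(0 - 49748) = 169719*(-49748) = -8443180812)
(r + X) + Z(95) = (-8443180812 - 263709) + 1/532 = -8443444521 + 1/532 = -4491912485171/532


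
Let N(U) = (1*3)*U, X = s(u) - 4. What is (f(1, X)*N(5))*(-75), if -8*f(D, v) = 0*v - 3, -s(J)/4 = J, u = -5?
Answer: -3375/8 ≈ -421.88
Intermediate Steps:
s(J) = -4*J
X = 16 (X = -4*(-5) - 4 = 20 - 4 = 16)
f(D, v) = 3/8 (f(D, v) = -(0*v - 3)/8 = -(0 - 3)/8 = -⅛*(-3) = 3/8)
N(U) = 3*U
(f(1, X)*N(5))*(-75) = (3*(3*5)/8)*(-75) = ((3/8)*15)*(-75) = (45/8)*(-75) = -3375/8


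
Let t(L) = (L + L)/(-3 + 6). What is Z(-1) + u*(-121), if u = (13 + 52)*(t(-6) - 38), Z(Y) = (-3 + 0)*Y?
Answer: 330333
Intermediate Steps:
t(L) = 2*L/3 (t(L) = (2*L)/3 = (2*L)*(⅓) = 2*L/3)
Z(Y) = -3*Y
u = -2730 (u = (13 + 52)*((⅔)*(-6) - 38) = 65*(-4 - 38) = 65*(-42) = -2730)
Z(-1) + u*(-121) = -3*(-1) - 2730*(-121) = 3 + 330330 = 330333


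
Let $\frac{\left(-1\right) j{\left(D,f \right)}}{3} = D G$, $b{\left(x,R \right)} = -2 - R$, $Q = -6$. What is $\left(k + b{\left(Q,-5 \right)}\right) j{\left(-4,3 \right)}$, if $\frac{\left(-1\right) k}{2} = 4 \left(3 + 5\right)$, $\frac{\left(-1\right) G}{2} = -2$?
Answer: $-2928$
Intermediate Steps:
$G = 4$ ($G = \left(-2\right) \left(-2\right) = 4$)
$j{\left(D,f \right)} = - 12 D$ ($j{\left(D,f \right)} = - 3 D 4 = - 3 \cdot 4 D = - 12 D$)
$k = -64$ ($k = - 2 \cdot 4 \left(3 + 5\right) = - 2 \cdot 4 \cdot 8 = \left(-2\right) 32 = -64$)
$\left(k + b{\left(Q,-5 \right)}\right) j{\left(-4,3 \right)} = \left(-64 - -3\right) \left(\left(-12\right) \left(-4\right)\right) = \left(-64 + \left(-2 + 5\right)\right) 48 = \left(-64 + 3\right) 48 = \left(-61\right) 48 = -2928$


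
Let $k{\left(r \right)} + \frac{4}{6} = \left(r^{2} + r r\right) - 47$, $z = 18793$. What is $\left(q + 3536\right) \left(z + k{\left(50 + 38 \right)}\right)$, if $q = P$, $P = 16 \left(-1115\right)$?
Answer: $-489673600$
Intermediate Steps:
$P = -17840$
$k{\left(r \right)} = - \frac{143}{3} + 2 r^{2}$ ($k{\left(r \right)} = - \frac{2}{3} - \left(47 - r^{2} - r r\right) = - \frac{2}{3} + \left(\left(r^{2} + r^{2}\right) - 47\right) = - \frac{2}{3} + \left(2 r^{2} - 47\right) = - \frac{2}{3} + \left(-47 + 2 r^{2}\right) = - \frac{143}{3} + 2 r^{2}$)
$q = -17840$
$\left(q + 3536\right) \left(z + k{\left(50 + 38 \right)}\right) = \left(-17840 + 3536\right) \left(18793 - \left(\frac{143}{3} - 2 \left(50 + 38\right)^{2}\right)\right) = - 14304 \left(18793 - \left(\frac{143}{3} - 2 \cdot 88^{2}\right)\right) = - 14304 \left(18793 + \left(- \frac{143}{3} + 2 \cdot 7744\right)\right) = - 14304 \left(18793 + \left(- \frac{143}{3} + 15488\right)\right) = - 14304 \left(18793 + \frac{46321}{3}\right) = \left(-14304\right) \frac{102700}{3} = -489673600$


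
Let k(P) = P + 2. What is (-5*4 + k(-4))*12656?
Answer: -278432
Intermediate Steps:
k(P) = 2 + P
(-5*4 + k(-4))*12656 = (-5*4 + (2 - 4))*12656 = (-20 - 2)*12656 = -22*12656 = -278432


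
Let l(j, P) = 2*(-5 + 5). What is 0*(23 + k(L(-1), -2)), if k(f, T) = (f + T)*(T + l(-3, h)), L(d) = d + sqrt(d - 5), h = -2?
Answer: 0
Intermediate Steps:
l(j, P) = 0 (l(j, P) = 2*0 = 0)
L(d) = d + sqrt(-5 + d)
k(f, T) = T*(T + f) (k(f, T) = (f + T)*(T + 0) = (T + f)*T = T*(T + f))
0*(23 + k(L(-1), -2)) = 0*(23 - 2*(-2 + (-1 + sqrt(-5 - 1)))) = 0*(23 - 2*(-2 + (-1 + sqrt(-6)))) = 0*(23 - 2*(-2 + (-1 + I*sqrt(6)))) = 0*(23 - 2*(-3 + I*sqrt(6))) = 0*(23 + (6 - 2*I*sqrt(6))) = 0*(29 - 2*I*sqrt(6)) = 0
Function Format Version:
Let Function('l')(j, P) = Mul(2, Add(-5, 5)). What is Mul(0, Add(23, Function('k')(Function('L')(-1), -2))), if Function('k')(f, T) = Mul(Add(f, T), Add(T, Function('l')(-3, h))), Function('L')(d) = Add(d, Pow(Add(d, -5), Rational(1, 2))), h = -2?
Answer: 0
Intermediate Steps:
Function('l')(j, P) = 0 (Function('l')(j, P) = Mul(2, 0) = 0)
Function('L')(d) = Add(d, Pow(Add(-5, d), Rational(1, 2)))
Function('k')(f, T) = Mul(T, Add(T, f)) (Function('k')(f, T) = Mul(Add(f, T), Add(T, 0)) = Mul(Add(T, f), T) = Mul(T, Add(T, f)))
Mul(0, Add(23, Function('k')(Function('L')(-1), -2))) = Mul(0, Add(23, Mul(-2, Add(-2, Add(-1, Pow(Add(-5, -1), Rational(1, 2))))))) = Mul(0, Add(23, Mul(-2, Add(-2, Add(-1, Pow(-6, Rational(1, 2))))))) = Mul(0, Add(23, Mul(-2, Add(-2, Add(-1, Mul(I, Pow(6, Rational(1, 2)))))))) = Mul(0, Add(23, Mul(-2, Add(-3, Mul(I, Pow(6, Rational(1, 2))))))) = Mul(0, Add(23, Add(6, Mul(-2, I, Pow(6, Rational(1, 2)))))) = Mul(0, Add(29, Mul(-2, I, Pow(6, Rational(1, 2))))) = 0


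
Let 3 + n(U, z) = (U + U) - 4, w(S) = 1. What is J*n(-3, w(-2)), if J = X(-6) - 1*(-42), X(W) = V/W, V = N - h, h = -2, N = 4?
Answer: -533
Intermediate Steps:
n(U, z) = -7 + 2*U (n(U, z) = -3 + ((U + U) - 4) = -3 + (2*U - 4) = -3 + (-4 + 2*U) = -7 + 2*U)
V = 6 (V = 4 - 1*(-2) = 4 + 2 = 6)
X(W) = 6/W
J = 41 (J = 6/(-6) - 1*(-42) = 6*(-⅙) + 42 = -1 + 42 = 41)
J*n(-3, w(-2)) = 41*(-7 + 2*(-3)) = 41*(-7 - 6) = 41*(-13) = -533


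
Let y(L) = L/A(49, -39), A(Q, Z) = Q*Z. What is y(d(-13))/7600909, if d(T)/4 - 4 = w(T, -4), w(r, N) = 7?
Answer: -44/14525337099 ≈ -3.0292e-9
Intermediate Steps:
d(T) = 44 (d(T) = 16 + 4*7 = 16 + 28 = 44)
y(L) = -L/1911 (y(L) = L/((49*(-39))) = L/(-1911) = L*(-1/1911) = -L/1911)
y(d(-13))/7600909 = -1/1911*44/7600909 = -44/1911*1/7600909 = -44/14525337099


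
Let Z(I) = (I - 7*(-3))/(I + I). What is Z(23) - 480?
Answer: -11018/23 ≈ -479.04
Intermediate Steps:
Z(I) = (21 + I)/(2*I) (Z(I) = (I + 21)/((2*I)) = (21 + I)*(1/(2*I)) = (21 + I)/(2*I))
Z(23) - 480 = (½)*(21 + 23)/23 - 480 = (½)*(1/23)*44 - 480 = 22/23 - 480 = -11018/23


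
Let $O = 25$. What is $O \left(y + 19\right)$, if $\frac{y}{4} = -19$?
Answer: $-1425$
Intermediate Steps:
$y = -76$ ($y = 4 \left(-19\right) = -76$)
$O \left(y + 19\right) = 25 \left(-76 + 19\right) = 25 \left(-57\right) = -1425$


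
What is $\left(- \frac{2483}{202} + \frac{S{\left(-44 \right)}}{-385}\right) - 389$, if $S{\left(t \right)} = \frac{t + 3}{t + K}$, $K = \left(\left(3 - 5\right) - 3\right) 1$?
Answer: $- \frac{1529224047}{3810730} \approx -401.29$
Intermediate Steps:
$K = -5$ ($K = \left(-2 - 3\right) 1 = \left(-5\right) 1 = -5$)
$S{\left(t \right)} = \frac{3 + t}{-5 + t}$ ($S{\left(t \right)} = \frac{t + 3}{t - 5} = \frac{3 + t}{-5 + t}$)
$\left(- \frac{2483}{202} + \frac{S{\left(-44 \right)}}{-385}\right) - 389 = \left(- \frac{2483}{202} + \frac{\frac{1}{-5 - 44} \left(3 - 44\right)}{-385}\right) - 389 = \left(\left(-2483\right) \frac{1}{202} + \frac{1}{-49} \left(-41\right) \left(- \frac{1}{385}\right)\right) - 389 = \left(- \frac{2483}{202} + \left(- \frac{1}{49}\right) \left(-41\right) \left(- \frac{1}{385}\right)\right) - 389 = \left(- \frac{2483}{202} + \frac{41}{49} \left(- \frac{1}{385}\right)\right) - 389 = \left(- \frac{2483}{202} - \frac{41}{18865}\right) - 389 = - \frac{46850077}{3810730} - 389 = - \frac{1529224047}{3810730}$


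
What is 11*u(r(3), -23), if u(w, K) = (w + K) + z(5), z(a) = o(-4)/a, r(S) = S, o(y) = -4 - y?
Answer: -220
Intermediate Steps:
z(a) = 0 (z(a) = (-4 - 1*(-4))/a = (-4 + 4)/a = 0/a = 0)
u(w, K) = K + w (u(w, K) = (w + K) + 0 = (K + w) + 0 = K + w)
11*u(r(3), -23) = 11*(-23 + 3) = 11*(-20) = -220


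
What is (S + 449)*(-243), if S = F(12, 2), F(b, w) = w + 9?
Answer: -111780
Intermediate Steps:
F(b, w) = 9 + w
S = 11 (S = 9 + 2 = 11)
(S + 449)*(-243) = (11 + 449)*(-243) = 460*(-243) = -111780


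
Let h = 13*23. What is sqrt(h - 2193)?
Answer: I*sqrt(1894) ≈ 43.52*I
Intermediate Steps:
h = 299
sqrt(h - 2193) = sqrt(299 - 2193) = sqrt(-1894) = I*sqrt(1894)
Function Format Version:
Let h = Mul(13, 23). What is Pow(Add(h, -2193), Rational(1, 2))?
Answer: Mul(I, Pow(1894, Rational(1, 2))) ≈ Mul(43.520, I)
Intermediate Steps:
h = 299
Pow(Add(h, -2193), Rational(1, 2)) = Pow(Add(299, -2193), Rational(1, 2)) = Pow(-1894, Rational(1, 2)) = Mul(I, Pow(1894, Rational(1, 2)))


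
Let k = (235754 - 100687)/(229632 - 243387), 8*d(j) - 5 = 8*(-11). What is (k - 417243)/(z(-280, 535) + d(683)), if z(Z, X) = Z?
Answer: 45914500256/31952865 ≈ 1436.9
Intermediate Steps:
d(j) = -83/8 (d(j) = 5/8 + (8*(-11))/8 = 5/8 + (⅛)*(-88) = 5/8 - 11 = -83/8)
k = -135067/13755 (k = 135067/(-13755) = 135067*(-1/13755) = -135067/13755 ≈ -9.8195)
(k - 417243)/(z(-280, 535) + d(683)) = (-135067/13755 - 417243)/(-280 - 83/8) = -5739312532/(13755*(-2323/8)) = -5739312532/13755*(-8/2323) = 45914500256/31952865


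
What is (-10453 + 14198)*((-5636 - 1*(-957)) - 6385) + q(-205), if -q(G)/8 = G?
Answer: -41433040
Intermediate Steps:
q(G) = -8*G
(-10453 + 14198)*((-5636 - 1*(-957)) - 6385) + q(-205) = (-10453 + 14198)*((-5636 - 1*(-957)) - 6385) - 8*(-205) = 3745*((-5636 + 957) - 6385) + 1640 = 3745*(-4679 - 6385) + 1640 = 3745*(-11064) + 1640 = -41434680 + 1640 = -41433040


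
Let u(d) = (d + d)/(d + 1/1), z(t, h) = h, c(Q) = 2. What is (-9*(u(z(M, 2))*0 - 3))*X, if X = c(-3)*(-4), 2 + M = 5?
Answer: -216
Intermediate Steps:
M = 3 (M = -2 + 5 = 3)
u(d) = 2*d/(1 + d) (u(d) = (2*d)/(d + 1) = (2*d)/(1 + d) = 2*d/(1 + d))
X = -8 (X = 2*(-4) = -8)
(-9*(u(z(M, 2))*0 - 3))*X = -9*((2*2/(1 + 2))*0 - 3)*(-8) = -9*((2*2/3)*0 - 3)*(-8) = -9*((2*2*(1/3))*0 - 3)*(-8) = -9*((4/3)*0 - 3)*(-8) = -9*(0 - 3)*(-8) = -9*(-3)*(-8) = 27*(-8) = -216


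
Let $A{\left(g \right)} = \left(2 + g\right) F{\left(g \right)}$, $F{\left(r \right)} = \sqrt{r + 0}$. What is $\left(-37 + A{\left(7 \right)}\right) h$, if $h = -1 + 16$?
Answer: $-555 + 135 \sqrt{7} \approx -197.82$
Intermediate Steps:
$F{\left(r \right)} = \sqrt{r}$
$A{\left(g \right)} = \sqrt{g} \left(2 + g\right)$ ($A{\left(g \right)} = \left(2 + g\right) \sqrt{g} = \sqrt{g} \left(2 + g\right)$)
$h = 15$
$\left(-37 + A{\left(7 \right)}\right) h = \left(-37 + \sqrt{7} \left(2 + 7\right)\right) 15 = \left(-37 + \sqrt{7} \cdot 9\right) 15 = \left(-37 + 9 \sqrt{7}\right) 15 = -555 + 135 \sqrt{7}$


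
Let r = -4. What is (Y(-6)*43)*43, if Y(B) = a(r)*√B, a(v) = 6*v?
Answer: -44376*I*√6 ≈ -1.087e+5*I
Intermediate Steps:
Y(B) = -24*√B (Y(B) = (6*(-4))*√B = -24*√B)
(Y(-6)*43)*43 = (-24*I*√6*43)*43 = -1032*I*√6*43 = -44376*I*√6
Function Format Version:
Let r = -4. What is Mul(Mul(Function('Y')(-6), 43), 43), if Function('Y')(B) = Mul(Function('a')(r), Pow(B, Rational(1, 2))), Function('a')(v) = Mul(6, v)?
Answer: Mul(-44376, I, Pow(6, Rational(1, 2))) ≈ Mul(-1.0870e+5, I)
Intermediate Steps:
Function('Y')(B) = Mul(-24, Pow(B, Rational(1, 2))) (Function('Y')(B) = Mul(Mul(6, -4), Pow(B, Rational(1, 2))) = Mul(-24, Pow(B, Rational(1, 2))))
Mul(Mul(Function('Y')(-6), 43), 43) = Mul(Mul(Mul(-24, Pow(-6, Rational(1, 2))), 43), 43) = Mul(Mul(Mul(-24, Mul(I, Pow(6, Rational(1, 2)))), 43), 43) = Mul(Mul(Mul(-24, I, Pow(6, Rational(1, 2))), 43), 43) = Mul(Mul(-1032, I, Pow(6, Rational(1, 2))), 43) = Mul(-44376, I, Pow(6, Rational(1, 2)))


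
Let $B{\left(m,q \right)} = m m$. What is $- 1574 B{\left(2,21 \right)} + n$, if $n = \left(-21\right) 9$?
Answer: $-6485$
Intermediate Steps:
$B{\left(m,q \right)} = m^{2}$
$n = -189$
$- 1574 B{\left(2,21 \right)} + n = - 1574 \cdot 2^{2} - 189 = \left(-1574\right) 4 - 189 = -6296 - 189 = -6485$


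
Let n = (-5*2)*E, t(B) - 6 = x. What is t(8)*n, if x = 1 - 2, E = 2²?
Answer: -200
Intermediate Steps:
E = 4
x = -1
t(B) = 5 (t(B) = 6 - 1 = 5)
n = -40 (n = -5*2*4 = -10*4 = -40)
t(8)*n = 5*(-40) = -200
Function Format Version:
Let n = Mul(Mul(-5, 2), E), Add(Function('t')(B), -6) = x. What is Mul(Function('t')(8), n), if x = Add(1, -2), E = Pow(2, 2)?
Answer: -200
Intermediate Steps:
E = 4
x = -1
Function('t')(B) = 5 (Function('t')(B) = Add(6, -1) = 5)
n = -40 (n = Mul(Mul(-5, 2), 4) = Mul(-10, 4) = -40)
Mul(Function('t')(8), n) = Mul(5, -40) = -200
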